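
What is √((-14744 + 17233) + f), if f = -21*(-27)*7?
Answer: √6458 ≈ 80.362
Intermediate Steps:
f = 3969 (f = 567*7 = 3969)
√((-14744 + 17233) + f) = √((-14744 + 17233) + 3969) = √(2489 + 3969) = √6458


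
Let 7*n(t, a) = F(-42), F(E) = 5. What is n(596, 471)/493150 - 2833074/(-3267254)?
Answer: 977992943797/1127872417070 ≈ 0.86711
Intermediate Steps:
n(t, a) = 5/7 (n(t, a) = (⅐)*5 = 5/7)
n(596, 471)/493150 - 2833074/(-3267254) = (5/7)/493150 - 2833074/(-3267254) = (5/7)*(1/493150) - 2833074*(-1/3267254) = 1/690410 + 1416537/1633627 = 977992943797/1127872417070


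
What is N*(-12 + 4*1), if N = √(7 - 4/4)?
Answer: -8*√6 ≈ -19.596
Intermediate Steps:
N = √6 (N = √(7 - 4*¼) = √(7 - 1) = √6 ≈ 2.4495)
N*(-12 + 4*1) = √6*(-12 + 4*1) = √6*(-12 + 4) = √6*(-8) = -8*√6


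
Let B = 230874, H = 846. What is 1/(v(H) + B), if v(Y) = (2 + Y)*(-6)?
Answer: 1/225786 ≈ 4.4290e-6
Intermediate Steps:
v(Y) = -12 - 6*Y
1/(v(H) + B) = 1/((-12 - 6*846) + 230874) = 1/((-12 - 5076) + 230874) = 1/(-5088 + 230874) = 1/225786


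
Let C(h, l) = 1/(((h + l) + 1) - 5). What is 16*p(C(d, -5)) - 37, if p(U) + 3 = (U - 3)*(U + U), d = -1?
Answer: -1877/25 ≈ -75.080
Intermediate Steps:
C(h, l) = 1/(-4 + h + l) (C(h, l) = 1/((1 + h + l) - 5) = 1/(-4 + h + l))
p(U) = -3 + 2*U*(-3 + U) (p(U) = -3 + (U - 3)*(U + U) = -3 + (-3 + U)*(2*U) = -3 + 2*U*(-3 + U))
16*p(C(d, -5)) - 37 = 16*(-3 - 6/(-4 - 1 - 5) + 2*(1/(-4 - 1 - 5))**2) - 37 = 16*(-3 - 6/(-10) + 2*(1/(-10))**2) - 37 = 16*(-3 - 6*(-1/10) + 2*(-1/10)**2) - 37 = 16*(-3 + 3/5 + 2*(1/100)) - 37 = 16*(-3 + 3/5 + 1/50) - 37 = 16*(-119/50) - 37 = -952/25 - 37 = -1877/25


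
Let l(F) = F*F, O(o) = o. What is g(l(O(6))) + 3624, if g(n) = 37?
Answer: 3661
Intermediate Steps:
l(F) = F²
g(l(O(6))) + 3624 = 37 + 3624 = 3661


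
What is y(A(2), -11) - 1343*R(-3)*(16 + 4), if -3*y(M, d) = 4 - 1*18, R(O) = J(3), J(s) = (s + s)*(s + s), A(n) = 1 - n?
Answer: -2900866/3 ≈ -9.6696e+5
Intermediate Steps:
J(s) = 4*s**2 (J(s) = (2*s)*(2*s) = 4*s**2)
R(O) = 36 (R(O) = 4*3**2 = 4*9 = 36)
y(M, d) = 14/3 (y(M, d) = -(4 - 1*18)/3 = -(4 - 18)/3 = -1/3*(-14) = 14/3)
y(A(2), -11) - 1343*R(-3)*(16 + 4) = 14/3 - 48348*(16 + 4) = 14/3 - 48348*20 = 14/3 - 1343*720 = 14/3 - 966960 = -2900866/3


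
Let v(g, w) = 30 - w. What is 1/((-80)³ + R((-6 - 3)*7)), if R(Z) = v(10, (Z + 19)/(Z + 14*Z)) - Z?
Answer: -945/483752159 ≈ -1.9535e-6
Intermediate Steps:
R(Z) = 30 - Z - (19 + Z)/(15*Z) (R(Z) = (30 - (Z + 19)/(Z + 14*Z)) - Z = (30 - (19 + Z)/(15*Z)) - Z = 30 - Z - (19 + Z)/(15*Z))
1/((-80)³ + R((-6 - 3)*7)) = 1/((-80)³ + (449/15 - (-6 - 3)*7 - 19*1/(7*(-6 - 3))/15)) = 1/(-512000 + (449/15 - (-9)*7 - 19/(15*((-9*7))))) = 1/(-512000 + (449/15 - 1*(-63) - 19/15/(-63))) = 1/(-512000 + (449/15 + 63 - 19/15*(-1/63))) = 1/(-512000 + (449/15 + 63 + 19/945)) = 1/(-512000 + 87841/945) = 1/(-483752159/945) = -945/483752159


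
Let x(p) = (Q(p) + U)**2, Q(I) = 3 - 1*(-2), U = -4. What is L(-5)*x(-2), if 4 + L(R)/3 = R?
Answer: -27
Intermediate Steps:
Q(I) = 5 (Q(I) = 3 + 2 = 5)
L(R) = -12 + 3*R
x(p) = 1 (x(p) = (5 - 4)**2 = 1**2 = 1)
L(-5)*x(-2) = (-12 + 3*(-5))*1 = (-12 - 15)*1 = -27*1 = -27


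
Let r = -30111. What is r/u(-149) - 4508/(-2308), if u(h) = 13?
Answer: -17359396/7501 ≈ -2314.3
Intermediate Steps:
r/u(-149) - 4508/(-2308) = -30111/13 - 4508/(-2308) = -30111*1/13 - 4508*(-1/2308) = -30111/13 + 1127/577 = -17359396/7501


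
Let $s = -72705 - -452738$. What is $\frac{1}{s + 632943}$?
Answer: $\frac{1}{1012976} \approx 9.8719 \cdot 10^{-7}$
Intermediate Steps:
$s = 380033$ ($s = -72705 + 452738 = 380033$)
$\frac{1}{s + 632943} = \frac{1}{380033 + 632943} = \frac{1}{1012976}$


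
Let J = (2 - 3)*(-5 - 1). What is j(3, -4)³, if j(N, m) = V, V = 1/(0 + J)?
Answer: 1/216 ≈ 0.0046296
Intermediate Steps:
J = 6 (J = -1*(-6) = 6)
V = ⅙ (V = 1/(0 + 6) = 1/6 = ⅙ ≈ 0.16667)
j(N, m) = ⅙
j(3, -4)³ = (⅙)³ = 1/216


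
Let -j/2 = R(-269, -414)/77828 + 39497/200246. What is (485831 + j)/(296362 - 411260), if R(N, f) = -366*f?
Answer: -473217859390743/111916006878739 ≈ -4.2283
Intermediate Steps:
j = -8354011855/1948093211 (j = -2*(-366*(-414)/77828 + 39497/200246) = -2*(151524*(1/77828) + 39497*(1/200246)) = -2*(37881/19457 + 39497/200246) = -2*8354011855/3896186422 = -8354011855/1948093211 ≈ -4.2883)
(485831 + j)/(296362 - 411260) = (485831 - 8354011855/1948093211)/(296362 - 411260) = (946435718781486/1948093211)/(-114898) = (946435718781486/1948093211)*(-1/114898) = -473217859390743/111916006878739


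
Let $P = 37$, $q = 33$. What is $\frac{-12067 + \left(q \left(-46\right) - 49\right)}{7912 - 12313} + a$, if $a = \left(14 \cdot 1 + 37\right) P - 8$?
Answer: $\frac{8283113}{4401} \approx 1882.1$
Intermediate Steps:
$a = 1879$ ($a = \left(14 \cdot 1 + 37\right) 37 - 8 = \left(14 + 37\right) 37 - 8 = 51 \cdot 37 - 8 = 1887 - 8 = 1879$)
$\frac{-12067 + \left(q \left(-46\right) - 49\right)}{7912 - 12313} + a = \frac{-12067 + \left(33 \left(-46\right) - 49\right)}{7912 - 12313} + 1879 = \frac{-12067 - 1567}{-4401} + 1879 = \left(-12067 - 1567\right) \left(- \frac{1}{4401}\right) + 1879 = \left(-13634\right) \left(- \frac{1}{4401}\right) + 1879 = \frac{13634}{4401} + 1879 = \frac{8283113}{4401}$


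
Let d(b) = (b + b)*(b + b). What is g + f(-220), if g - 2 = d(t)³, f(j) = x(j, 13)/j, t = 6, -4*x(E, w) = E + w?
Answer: 2627667473/880 ≈ 2.9860e+6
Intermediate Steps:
x(E, w) = -E/4 - w/4 (x(E, w) = -(E + w)/4 = -E/4 - w/4)
d(b) = 4*b² (d(b) = (2*b)*(2*b) = 4*b²)
f(j) = (-13/4 - j/4)/j (f(j) = (-j/4 - ¼*13)/j = (-j/4 - 13/4)/j = (-13/4 - j/4)/j)
g = 2985986 (g = 2 + (4*6²)³ = 2 + (4*36)³ = 2 + 144³ = 2 + 2985984 = 2985986)
g + f(-220) = 2985986 + (¼)*(-13 - 1*(-220))/(-220) = 2985986 + (¼)*(-1/220)*(-13 + 220) = 2985986 + (¼)*(-1/220)*207 = 2985986 - 207/880 = 2627667473/880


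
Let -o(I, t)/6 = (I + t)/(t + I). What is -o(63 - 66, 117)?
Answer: 6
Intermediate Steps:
o(I, t) = -6 (o(I, t) = -6*(I + t)/(t + I) = -6*(I + t)/(I + t) = -6*1 = -6)
-o(63 - 66, 117) = -1*(-6) = 6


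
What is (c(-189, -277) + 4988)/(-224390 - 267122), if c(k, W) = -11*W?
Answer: -8035/491512 ≈ -0.016348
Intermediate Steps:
(c(-189, -277) + 4988)/(-224390 - 267122) = (-11*(-277) + 4988)/(-224390 - 267122) = (3047 + 4988)/(-491512) = 8035*(-1/491512) = -8035/491512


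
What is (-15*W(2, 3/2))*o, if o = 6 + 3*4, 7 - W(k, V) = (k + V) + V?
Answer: -540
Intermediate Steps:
W(k, V) = 7 - k - 2*V (W(k, V) = 7 - ((k + V) + V) = 7 - ((V + k) + V) = 7 - (k + 2*V) = 7 + (-k - 2*V) = 7 - k - 2*V)
o = 18 (o = 6 + 12 = 18)
(-15*W(2, 3/2))*o = -15*(7 - 1*2 - 6/2)*18 = -15*(7 - 2 - 6/2)*18 = -15*(7 - 2 - 2*3/2)*18 = -15*(7 - 2 - 3)*18 = -15*2*18 = -30*18 = -540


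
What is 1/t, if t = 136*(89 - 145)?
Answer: -1/7616 ≈ -0.00013130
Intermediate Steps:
t = -7616 (t = 136*(-56) = -7616)
1/t = 1/(-7616) = -1/7616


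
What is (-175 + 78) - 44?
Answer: -141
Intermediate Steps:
(-175 + 78) - 44 = -97 - 44 = -141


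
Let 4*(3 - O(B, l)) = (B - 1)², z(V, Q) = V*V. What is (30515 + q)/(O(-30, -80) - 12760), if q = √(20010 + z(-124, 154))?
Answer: -122060/51989 - 4*√35386/51989 ≈ -2.3623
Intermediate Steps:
z(V, Q) = V²
q = √35386 (q = √(20010 + (-124)²) = √(20010 + 15376) = √35386 ≈ 188.11)
O(B, l) = 3 - (-1 + B)²/4 (O(B, l) = 3 - (B - 1)²/4 = 3 - (-1 + B)²/4)
(30515 + q)/(O(-30, -80) - 12760) = (30515 + √35386)/((3 - (-1 - 30)²/4) - 12760) = (30515 + √35386)/((3 - ¼*(-31)²) - 12760) = (30515 + √35386)/((3 - ¼*961) - 12760) = (30515 + √35386)/((3 - 961/4) - 12760) = (30515 + √35386)/(-949/4 - 12760) = (30515 + √35386)/(-51989/4) = (30515 + √35386)*(-4/51989) = -122060/51989 - 4*√35386/51989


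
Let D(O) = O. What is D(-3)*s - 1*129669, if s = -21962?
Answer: -63783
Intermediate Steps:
D(-3)*s - 1*129669 = -3*(-21962) - 1*129669 = 65886 - 129669 = -63783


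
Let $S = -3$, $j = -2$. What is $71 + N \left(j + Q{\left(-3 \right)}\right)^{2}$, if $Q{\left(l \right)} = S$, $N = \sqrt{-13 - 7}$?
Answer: $71 + 50 i \sqrt{5} \approx 71.0 + 111.8 i$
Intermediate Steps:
$N = 2 i \sqrt{5}$ ($N = \sqrt{-20} = 2 i \sqrt{5} \approx 4.4721 i$)
$Q{\left(l \right)} = -3$
$71 + N \left(j + Q{\left(-3 \right)}\right)^{2} = 71 + 2 i \sqrt{5} \left(-2 - 3\right)^{2} = 71 + 2 i \sqrt{5} \left(-5\right)^{2} = 71 + 2 i \sqrt{5} \cdot 25 = 71 + 50 i \sqrt{5}$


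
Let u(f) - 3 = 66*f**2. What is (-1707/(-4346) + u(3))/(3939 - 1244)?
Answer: 2596269/11712470 ≈ 0.22167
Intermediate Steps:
u(f) = 3 + 66*f**2
(-1707/(-4346) + u(3))/(3939 - 1244) = (-1707/(-4346) + (3 + 66*3**2))/(3939 - 1244) = (-1707*(-1/4346) + (3 + 66*9))/2695 = (1707/4346 + (3 + 594))*(1/2695) = (1707/4346 + 597)*(1/2695) = (2596269/4346)*(1/2695) = 2596269/11712470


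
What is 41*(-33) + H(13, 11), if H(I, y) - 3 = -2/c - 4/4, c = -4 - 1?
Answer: -6753/5 ≈ -1350.6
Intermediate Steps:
c = -5
H(I, y) = 12/5 (H(I, y) = 3 + (-2/(-5) - 4/4) = 3 + (-2*(-⅕) - 4*¼) = 3 + (⅖ - 1) = 3 - ⅗ = 12/5)
41*(-33) + H(13, 11) = 41*(-33) + 12/5 = -1353 + 12/5 = -6753/5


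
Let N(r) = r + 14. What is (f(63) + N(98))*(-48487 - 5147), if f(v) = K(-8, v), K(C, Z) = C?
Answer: -5577936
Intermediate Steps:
N(r) = 14 + r
f(v) = -8
(f(63) + N(98))*(-48487 - 5147) = (-8 + (14 + 98))*(-48487 - 5147) = (-8 + 112)*(-53634) = 104*(-53634) = -5577936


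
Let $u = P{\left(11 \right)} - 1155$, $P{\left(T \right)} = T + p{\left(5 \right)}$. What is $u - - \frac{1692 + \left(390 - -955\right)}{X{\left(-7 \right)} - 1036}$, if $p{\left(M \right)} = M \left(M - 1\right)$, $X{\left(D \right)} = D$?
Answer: $- \frac{1175369}{1043} \approx -1126.9$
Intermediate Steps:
$p{\left(M \right)} = M \left(-1 + M\right)$
$P{\left(T \right)} = 20 + T$ ($P{\left(T \right)} = T + 5 \left(-1 + 5\right) = T + 5 \cdot 4 = T + 20 = 20 + T$)
$u = -1124$ ($u = \left(20 + 11\right) - 1155 = 31 - 1155 = -1124$)
$u - - \frac{1692 + \left(390 - -955\right)}{X{\left(-7 \right)} - 1036} = -1124 - - \frac{1692 + \left(390 - -955\right)}{-7 - 1036} = -1124 - - \frac{1692 + \left(390 + 955\right)}{-1043} = -1124 - - \frac{\left(1692 + 1345\right) \left(-1\right)}{1043} = -1124 - - \frac{3037 \left(-1\right)}{1043} = -1124 - \left(-1\right) \left(- \frac{3037}{1043}\right) = -1124 - \frac{3037}{1043} = - \frac{1175369}{1043}$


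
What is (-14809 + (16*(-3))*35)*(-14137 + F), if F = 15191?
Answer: -17379406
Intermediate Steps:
(-14809 + (16*(-3))*35)*(-14137 + F) = (-14809 + (16*(-3))*35)*(-14137 + 15191) = (-14809 - 48*35)*1054 = (-14809 - 1680)*1054 = -16489*1054 = -17379406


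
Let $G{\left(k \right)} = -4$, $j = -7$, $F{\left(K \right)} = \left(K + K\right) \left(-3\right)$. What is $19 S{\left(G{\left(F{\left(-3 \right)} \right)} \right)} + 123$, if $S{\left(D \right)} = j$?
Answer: $-10$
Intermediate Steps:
$F{\left(K \right)} = - 6 K$ ($F{\left(K \right)} = 2 K \left(-3\right) = - 6 K$)
$S{\left(D \right)} = -7$
$19 S{\left(G{\left(F{\left(-3 \right)} \right)} \right)} + 123 = 19 \left(-7\right) + 123 = -133 + 123 = -10$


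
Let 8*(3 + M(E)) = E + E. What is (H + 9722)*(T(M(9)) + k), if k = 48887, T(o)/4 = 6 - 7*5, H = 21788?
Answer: 1536774210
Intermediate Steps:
M(E) = -3 + E/4 (M(E) = -3 + (E + E)/8 = -3 + (2*E)/8 = -3 + E/4)
T(o) = -116 (T(o) = 4*(6 - 7*5) = 4*(6 - 35) = 4*(-29) = -116)
(H + 9722)*(T(M(9)) + k) = (21788 + 9722)*(-116 + 48887) = 31510*48771 = 1536774210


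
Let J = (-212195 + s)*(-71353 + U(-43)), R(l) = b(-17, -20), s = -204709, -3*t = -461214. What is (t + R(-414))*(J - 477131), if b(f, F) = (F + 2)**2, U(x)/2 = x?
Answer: 4588386598768950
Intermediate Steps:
t = 153738 (t = -1/3*(-461214) = 153738)
U(x) = 2*x
b(f, F) = (2 + F)**2
R(l) = 324 (R(l) = (2 - 20)**2 = (-18)**2 = 324)
J = 29783204856 (J = (-212195 - 204709)*(-71353 + 2*(-43)) = -416904*(-71353 - 86) = -416904*(-71439) = 29783204856)
(t + R(-414))*(J - 477131) = (153738 + 324)*(29783204856 - 477131) = 154062*29782727725 = 4588386598768950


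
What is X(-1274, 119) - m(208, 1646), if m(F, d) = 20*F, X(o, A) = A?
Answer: -4041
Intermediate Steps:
X(-1274, 119) - m(208, 1646) = 119 - 20*208 = 119 - 1*4160 = 119 - 4160 = -4041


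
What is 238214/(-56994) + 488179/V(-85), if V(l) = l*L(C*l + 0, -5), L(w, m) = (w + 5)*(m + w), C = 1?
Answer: -28935040321/5813388000 ≈ -4.9773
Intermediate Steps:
L(w, m) = (5 + w)*(m + w)
V(l) = l*(-25 + l²) (V(l) = l*((1*l + 0)² + 5*(-5) + 5*(1*l + 0) - 5*(1*l + 0)) = l*((l + 0)² - 25 + 5*(l + 0) - 5*(l + 0)) = l*(l² - 25 + 5*l - 5*l) = l*(-25 + l²))
238214/(-56994) + 488179/V(-85) = 238214/(-56994) + 488179/((-85*(-25 + (-85)²))) = 238214*(-1/56994) + 488179/((-85*(-25 + 7225))) = -119107/28497 + 488179/((-85*7200)) = -119107/28497 + 488179/(-612000) = -119107/28497 + 488179*(-1/612000) = -119107/28497 - 488179/612000 = -28935040321/5813388000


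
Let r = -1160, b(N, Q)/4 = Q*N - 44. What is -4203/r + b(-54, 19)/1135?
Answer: -38879/263320 ≈ -0.14765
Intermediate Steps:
b(N, Q) = -176 + 4*N*Q (b(N, Q) = 4*(Q*N - 44) = 4*(N*Q - 44) = 4*(-44 + N*Q) = -176 + 4*N*Q)
-4203/r + b(-54, 19)/1135 = -4203/(-1160) + (-176 + 4*(-54)*19)/1135 = -4203*(-1/1160) + (-176 - 4104)*(1/1135) = 4203/1160 - 4280*1/1135 = 4203/1160 - 856/227 = -38879/263320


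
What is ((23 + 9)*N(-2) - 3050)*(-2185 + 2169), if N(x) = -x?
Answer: 47776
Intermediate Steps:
((23 + 9)*N(-2) - 3050)*(-2185 + 2169) = ((23 + 9)*(-1*(-2)) - 3050)*(-2185 + 2169) = (32*2 - 3050)*(-16) = (64 - 3050)*(-16) = -2986*(-16) = 47776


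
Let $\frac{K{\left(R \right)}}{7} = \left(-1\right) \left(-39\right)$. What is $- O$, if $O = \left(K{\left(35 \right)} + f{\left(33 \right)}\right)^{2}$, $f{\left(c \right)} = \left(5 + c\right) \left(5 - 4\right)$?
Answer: $-96721$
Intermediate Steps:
$K{\left(R \right)} = 273$ ($K{\left(R \right)} = 7 \left(\left(-1\right) \left(-39\right)\right) = 7 \cdot 39 = 273$)
$f{\left(c \right)} = 5 + c$ ($f{\left(c \right)} = \left(5 + c\right) 1 = 5 + c$)
$O = 96721$ ($O = \left(273 + \left(5 + 33\right)\right)^{2} = \left(273 + 38\right)^{2} = 311^{2} = 96721$)
$- O = \left(-1\right) 96721 = -96721$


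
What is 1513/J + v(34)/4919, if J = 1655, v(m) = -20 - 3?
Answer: 7404382/8140945 ≈ 0.90952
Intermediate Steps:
v(m) = -23
1513/J + v(34)/4919 = 1513/1655 - 23/4919 = 7404382/8140945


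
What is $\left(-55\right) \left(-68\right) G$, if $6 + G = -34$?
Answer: $-149600$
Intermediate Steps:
$G = -40$ ($G = -6 - 34 = -40$)
$\left(-55\right) \left(-68\right) G = \left(-55\right) \left(-68\right) \left(-40\right) = 3740 \left(-40\right) = -149600$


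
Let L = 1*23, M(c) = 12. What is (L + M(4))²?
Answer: 1225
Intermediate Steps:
L = 23
(L + M(4))² = (23 + 12)² = 35² = 1225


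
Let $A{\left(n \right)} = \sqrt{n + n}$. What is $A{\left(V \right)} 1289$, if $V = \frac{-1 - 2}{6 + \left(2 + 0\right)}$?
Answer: $\frac{1289 i \sqrt{3}}{2} \approx 1116.3 i$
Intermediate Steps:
$V = - \frac{3}{8}$ ($V = - \frac{3}{6 + 2} = - \frac{3}{8} \approx -0.375$)
$A{\left(n \right)} = \sqrt{2} \sqrt{n}$ ($A{\left(n \right)} = \sqrt{2 n} = \sqrt{2} \sqrt{n}$)
$A{\left(V \right)} 1289 = \sqrt{2} \sqrt{- \frac{3}{8}} \cdot 1289 = \sqrt{2} \frac{i \sqrt{6}}{4} \cdot 1289 = \frac{i \sqrt{3}}{2} \cdot 1289 = \frac{1289 i \sqrt{3}}{2}$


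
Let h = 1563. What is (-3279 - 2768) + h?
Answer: -4484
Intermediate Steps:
(-3279 - 2768) + h = (-3279 - 2768) + 1563 = -6047 + 1563 = -4484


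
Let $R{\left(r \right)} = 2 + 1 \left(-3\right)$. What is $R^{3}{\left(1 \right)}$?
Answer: $-1$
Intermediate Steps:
$R{\left(r \right)} = -1$ ($R{\left(r \right)} = 2 - 3 = -1$)
$R^{3}{\left(1 \right)} = \left(-1\right)^{3} = -1$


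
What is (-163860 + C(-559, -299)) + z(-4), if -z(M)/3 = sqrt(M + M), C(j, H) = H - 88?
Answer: -164247 - 6*I*sqrt(2) ≈ -1.6425e+5 - 8.4853*I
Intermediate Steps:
C(j, H) = -88 + H
z(M) = -3*sqrt(2)*sqrt(M) (z(M) = -3*sqrt(M + M) = -3*sqrt(2)*sqrt(M))
(-163860 + C(-559, -299)) + z(-4) = (-163860 + (-88 - 299)) - 3*sqrt(2)*sqrt(-4) = (-163860 - 387) - 3*sqrt(2)*2*I = -164247 - 6*I*sqrt(2)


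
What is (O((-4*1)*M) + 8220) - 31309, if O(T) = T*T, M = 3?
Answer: -22945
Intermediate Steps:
O(T) = T**2
(O((-4*1)*M) + 8220) - 31309 = ((-4*1*3)**2 + 8220) - 31309 = ((-4*3)**2 + 8220) - 31309 = ((-12)**2 + 8220) - 31309 = (144 + 8220) - 31309 = 8364 - 31309 = -22945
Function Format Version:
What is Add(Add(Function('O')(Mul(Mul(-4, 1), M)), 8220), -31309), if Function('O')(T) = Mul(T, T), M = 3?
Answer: -22945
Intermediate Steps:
Function('O')(T) = Pow(T, 2)
Add(Add(Function('O')(Mul(Mul(-4, 1), M)), 8220), -31309) = Add(Add(Pow(Mul(Mul(-4, 1), 3), 2), 8220), -31309) = Add(Add(Pow(Mul(-4, 3), 2), 8220), -31309) = Add(Add(Pow(-12, 2), 8220), -31309) = Add(Add(144, 8220), -31309) = Add(8364, -31309) = -22945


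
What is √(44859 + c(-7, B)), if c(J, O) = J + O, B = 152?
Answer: 2*√11251 ≈ 212.14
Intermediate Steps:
√(44859 + c(-7, B)) = √(44859 + (-7 + 152)) = √(44859 + 145) = √45004 = 2*√11251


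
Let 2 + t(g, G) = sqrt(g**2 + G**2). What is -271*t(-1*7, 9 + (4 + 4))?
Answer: 542 - 3523*sqrt(2) ≈ -4440.3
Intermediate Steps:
t(g, G) = -2 + sqrt(G**2 + g**2) (t(g, G) = -2 + sqrt(g**2 + G**2) = -2 + sqrt(G**2 + g**2))
-271*t(-1*7, 9 + (4 + 4)) = -271*(-2 + sqrt((9 + (4 + 4))**2 + (-1*7)**2)) = -271*(-2 + sqrt((9 + 8)**2 + (-7)**2)) = -271*(-2 + sqrt(17**2 + 49)) = -271*(-2 + sqrt(289 + 49)) = -271*(-2 + sqrt(338)) = -271*(-2 + 13*sqrt(2)) = 542 - 3523*sqrt(2)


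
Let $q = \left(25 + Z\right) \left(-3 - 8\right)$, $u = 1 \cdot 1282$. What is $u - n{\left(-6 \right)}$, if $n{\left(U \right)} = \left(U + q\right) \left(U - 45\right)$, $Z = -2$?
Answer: $-11927$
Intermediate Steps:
$u = 1282$
$q = -253$ ($q = \left(25 - 2\right) \left(-3 - 8\right) = 23 \left(-11\right) = -253$)
$n{\left(U \right)} = \left(-253 + U\right) \left(-45 + U\right)$ ($n{\left(U \right)} = \left(U - 253\right) \left(U - 45\right) = \left(-253 + U\right) \left(-45 + U\right)$)
$u - n{\left(-6 \right)} = 1282 - \left(11385 + \left(-6\right)^{2} - -1788\right) = 1282 - \left(11385 + 36 + 1788\right) = 1282 - 13209 = -11927$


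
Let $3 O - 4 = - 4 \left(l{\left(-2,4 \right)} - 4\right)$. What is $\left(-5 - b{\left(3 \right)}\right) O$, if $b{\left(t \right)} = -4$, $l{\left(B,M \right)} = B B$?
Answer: $- \frac{4}{3} \approx -1.3333$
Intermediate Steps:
$l{\left(B,M \right)} = B^{2}$
$O = \frac{4}{3}$ ($O = \frac{4}{3} + \frac{\left(-4\right) \left(\left(-2\right)^{2} - 4\right)}{3} = \frac{4}{3} + \frac{\left(-4\right) \left(4 - 4\right)}{3} = \frac{4}{3} + \frac{\left(-4\right) 0}{3} = \frac{4}{3} + \frac{1}{3} \cdot 0 = \frac{4}{3} + 0 = \frac{4}{3} \approx 1.3333$)
$\left(-5 - b{\left(3 \right)}\right) O = \left(-5 - -4\right) \frac{4}{3} = \left(-5 + 4\right) \frac{4}{3} = \left(-1\right) \frac{4}{3} = - \frac{4}{3}$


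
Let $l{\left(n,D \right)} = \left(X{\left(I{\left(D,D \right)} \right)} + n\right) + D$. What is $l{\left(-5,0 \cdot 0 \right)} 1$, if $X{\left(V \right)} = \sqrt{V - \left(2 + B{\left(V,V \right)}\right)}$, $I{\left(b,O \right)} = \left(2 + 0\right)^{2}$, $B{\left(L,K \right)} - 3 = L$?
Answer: $-5 + i \sqrt{5} \approx -5.0 + 2.2361 i$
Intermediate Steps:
$B{\left(L,K \right)} = 3 + L$
$I{\left(b,O \right)} = 4$ ($I{\left(b,O \right)} = 2^{2} = 4$)
$X{\left(V \right)} = i \sqrt{5}$ ($X{\left(V \right)} = \sqrt{V - \left(5 + V\right)} = \sqrt{-5} = i \sqrt{5}$)
$l{\left(n,D \right)} = D + n + i \sqrt{5}$ ($l{\left(n,D \right)} = \left(i \sqrt{5} + n\right) + D = \left(n + i \sqrt{5}\right) + D = D + n + i \sqrt{5}$)
$l{\left(-5,0 \cdot 0 \right)} 1 = \left(0 \cdot 0 - 5 + i \sqrt{5}\right) 1 = \left(0 - 5 + i \sqrt{5}\right) 1 = \left(-5 + i \sqrt{5}\right) 1 = -5 + i \sqrt{5}$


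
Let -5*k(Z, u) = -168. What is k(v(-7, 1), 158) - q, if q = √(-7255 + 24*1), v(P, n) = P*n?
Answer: 168/5 - I*√7231 ≈ 33.6 - 85.035*I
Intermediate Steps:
k(Z, u) = 168/5 (k(Z, u) = -⅕*(-168) = 168/5)
q = I*√7231 (q = √(-7255 + 24) = √(-7231) = I*√7231 ≈ 85.035*I)
k(v(-7, 1), 158) - q = 168/5 - I*√7231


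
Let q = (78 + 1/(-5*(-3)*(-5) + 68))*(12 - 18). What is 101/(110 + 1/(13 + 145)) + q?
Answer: -1157636/2483 ≈ -466.22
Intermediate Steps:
q = -3270/7 (q = (78 + 1/(15*(-5) + 68))*(-6) = (78 + 1/(-75 + 68))*(-6) = (78 + 1/(-7))*(-6) = (78 - 1/7)*(-6) = (545/7)*(-6) = -3270/7 ≈ -467.14)
101/(110 + 1/(13 + 145)) + q = 101/(110 + 1/(13 + 145)) - 3270/7 = 101/(110 + 1/158) - 3270/7 = 101/(17381/158) - 3270/7 = (158/17381)*101 - 3270/7 = 15958/17381 - 3270/7 = -1157636/2483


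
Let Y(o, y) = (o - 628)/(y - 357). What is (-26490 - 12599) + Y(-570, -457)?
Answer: -15908624/407 ≈ -39088.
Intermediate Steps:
Y(o, y) = (-628 + o)/(-357 + y)
(-26490 - 12599) + Y(-570, -457) = (-26490 - 12599) + (-628 - 570)/(-357 - 457) = -39089 - 1198/(-814) = -39089 - 1/814*(-1198) = -39089 + 599/407 = -15908624/407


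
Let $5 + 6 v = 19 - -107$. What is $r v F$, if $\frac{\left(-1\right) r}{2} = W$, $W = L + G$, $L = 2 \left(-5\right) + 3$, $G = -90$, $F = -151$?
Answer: $- \frac{1772287}{3} \approx -5.9076 \cdot 10^{5}$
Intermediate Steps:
$v = \frac{121}{6}$ ($v = - \frac{5}{6} + \frac{19 - -107}{6} = - \frac{5}{6} + \frac{19 + 107}{6} = - \frac{5}{6} + \frac{1}{6} \cdot 126 = - \frac{5}{6} + 21 = \frac{121}{6} \approx 20.167$)
$L = -7$ ($L = -10 + 3 = -7$)
$W = -97$ ($W = -7 - 90 = -97$)
$r = 194$ ($r = \left(-2\right) \left(-97\right) = 194$)
$r v F = 194 \cdot \frac{121}{6} \left(-151\right) = \frac{11737}{3} \left(-151\right) = - \frac{1772287}{3}$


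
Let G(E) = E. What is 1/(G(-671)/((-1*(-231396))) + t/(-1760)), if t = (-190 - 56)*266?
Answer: 2313960/86025271 ≈ 0.026899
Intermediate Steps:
t = -65436 (t = -246*266 = -65436)
1/(G(-671)/((-1*(-231396))) + t/(-1760)) = 1/(-671/((-1*(-231396))) - 65436/(-1760)) = 1/(-671/231396 - 65436*(-1/1760)) = 1/(-671*1/231396 + 16359/440) = 1/(-61/21036 + 16359/440) = 1/(86025271/2313960) = 2313960/86025271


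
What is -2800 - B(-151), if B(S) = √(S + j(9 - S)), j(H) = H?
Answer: -2803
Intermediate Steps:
B(S) = 3 (B(S) = √(S + (9 - S)) = √9 = 3)
-2800 - B(-151) = -2800 - 1*3 = -2800 - 3 = -2803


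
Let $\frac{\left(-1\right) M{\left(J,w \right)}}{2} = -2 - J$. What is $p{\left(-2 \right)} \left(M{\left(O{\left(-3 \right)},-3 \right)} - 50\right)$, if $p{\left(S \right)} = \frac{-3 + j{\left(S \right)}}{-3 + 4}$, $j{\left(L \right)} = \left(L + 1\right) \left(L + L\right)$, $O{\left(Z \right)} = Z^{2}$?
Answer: $-28$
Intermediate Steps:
$M{\left(J,w \right)} = 4 + 2 J$ ($M{\left(J,w \right)} = - 2 \left(-2 - J\right) = 4 + 2 J$)
$j{\left(L \right)} = 2 L \left(1 + L\right)$ ($j{\left(L \right)} = \left(1 + L\right) 2 L = 2 L \left(1 + L\right)$)
$p{\left(S \right)} = -3 + 2 S \left(1 + S\right)$ ($p{\left(S \right)} = \frac{-3 + 2 S \left(1 + S\right)}{-3 + 4} = \frac{-3 + 2 S \left(1 + S\right)}{1} = \left(-3 + 2 S \left(1 + S\right)\right) 1 = -3 + 2 S \left(1 + S\right)$)
$p{\left(-2 \right)} \left(M{\left(O{\left(-3 \right)},-3 \right)} - 50\right) = \left(-3 + 2 \left(-2\right) \left(1 - 2\right)\right) \left(\left(4 + 2 \left(-3\right)^{2}\right) - 50\right) = \left(-3 + 2 \left(-2\right) \left(-1\right)\right) \left(\left(4 + 2 \cdot 9\right) - 50\right) = \left(-3 + 4\right) \left(\left(4 + 18\right) - 50\right) = 1 \left(22 - 50\right) = 1 \left(-28\right) = -28$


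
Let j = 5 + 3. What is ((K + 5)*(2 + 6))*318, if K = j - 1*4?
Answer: 22896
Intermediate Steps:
j = 8
K = 4 (K = 8 - 1*4 = 8 - 4 = 4)
((K + 5)*(2 + 6))*318 = ((4 + 5)*(2 + 6))*318 = (9*8)*318 = 72*318 = 22896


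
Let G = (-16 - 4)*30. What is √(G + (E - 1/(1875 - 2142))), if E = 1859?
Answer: √89753118/267 ≈ 35.482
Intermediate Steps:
G = -600 (G = -20*30 = -600)
√(G + (E - 1/(1875 - 2142))) = √(-600 + (1859 - 1/(1875 - 2142))) = √(-600 + (1859 - 1/(-267))) = √(-600 + (1859 - 1*(-1/267))) = √(-600 + (1859 + 1/267)) = √(-600 + 496354/267) = √(336154/267) = √89753118/267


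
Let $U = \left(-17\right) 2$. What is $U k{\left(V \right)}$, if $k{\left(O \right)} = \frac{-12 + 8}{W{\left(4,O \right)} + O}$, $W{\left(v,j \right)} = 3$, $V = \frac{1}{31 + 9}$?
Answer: $\frac{5440}{121} \approx 44.959$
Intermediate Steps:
$U = -34$
$V = \frac{1}{40} \approx 0.025$
$k{\left(O \right)} = - \frac{4}{3 + O}$ ($k{\left(O \right)} = \frac{-12 + 8}{3 + O} = - \frac{4}{3 + O}$)
$U k{\left(V \right)} = - 34 \left(- \frac{4}{3 + \frac{1}{40}}\right) = - 34 \left(- \frac{4}{\frac{121}{40}}\right) = - 34 \left(\left(-4\right) \frac{40}{121}\right) = \left(-34\right) \left(- \frac{160}{121}\right) = \frac{5440}{121}$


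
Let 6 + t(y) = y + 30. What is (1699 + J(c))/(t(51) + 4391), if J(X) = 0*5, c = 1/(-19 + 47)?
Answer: 1699/4466 ≈ 0.38043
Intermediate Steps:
c = 1/28 ≈ 0.035714
t(y) = 24 + y (t(y) = -6 + (y + 30) = -6 + (30 + y) = 24 + y)
J(X) = 0
(1699 + J(c))/(t(51) + 4391) = (1699 + 0)/((24 + 51) + 4391) = 1699/(75 + 4391) = 1699/4466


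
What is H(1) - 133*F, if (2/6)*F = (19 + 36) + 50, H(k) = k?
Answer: -41894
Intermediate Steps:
F = 315 (F = 3*((19 + 36) + 50) = 3*(55 + 50) = 3*105 = 315)
H(1) - 133*F = 1 - 133*315 = 1 - 41895 = -41894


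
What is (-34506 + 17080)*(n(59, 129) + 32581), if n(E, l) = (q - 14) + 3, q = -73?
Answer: -566292722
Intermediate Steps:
n(E, l) = -84 (n(E, l) = (-73 - 14) + 3 = -87 + 3 = -84)
(-34506 + 17080)*(n(59, 129) + 32581) = (-34506 + 17080)*(-84 + 32581) = -17426*32497 = -566292722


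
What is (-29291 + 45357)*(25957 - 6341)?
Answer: 315150656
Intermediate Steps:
(-29291 + 45357)*(25957 - 6341) = 16066*19616 = 315150656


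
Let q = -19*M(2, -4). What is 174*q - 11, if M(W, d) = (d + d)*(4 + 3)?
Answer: 185125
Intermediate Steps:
M(W, d) = 14*d (M(W, d) = (2*d)*7 = 14*d)
q = 1064 (q = -266*(-4) = -19*(-56) = 1064)
174*q - 11 = 174*1064 - 11 = 185136 - 11 = 185125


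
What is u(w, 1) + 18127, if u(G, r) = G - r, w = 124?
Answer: 18250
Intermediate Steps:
u(w, 1) + 18127 = (124 - 1*1) + 18127 = (124 - 1) + 18127 = 123 + 18127 = 18250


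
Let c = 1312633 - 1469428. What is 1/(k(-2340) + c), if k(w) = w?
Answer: -1/159135 ≈ -6.2840e-6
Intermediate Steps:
c = -156795
1/(k(-2340) + c) = 1/(-2340 - 156795) = 1/(-159135) = -1/159135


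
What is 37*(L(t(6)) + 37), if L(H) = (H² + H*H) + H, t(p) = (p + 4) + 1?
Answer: 10730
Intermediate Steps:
t(p) = 5 + p (t(p) = (4 + p) + 1 = 5 + p)
L(H) = H + 2*H² (L(H) = (H² + H²) + H = 2*H² + H = H + 2*H²)
37*(L(t(6)) + 37) = 37*((5 + 6)*(1 + 2*(5 + 6)) + 37) = 37*(11*(1 + 2*11) + 37) = 37*(11*(1 + 22) + 37) = 37*(11*23 + 37) = 37*(253 + 37) = 37*290 = 10730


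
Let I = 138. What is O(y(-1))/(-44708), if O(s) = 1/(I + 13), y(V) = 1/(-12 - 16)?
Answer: -1/6750908 ≈ -1.4813e-7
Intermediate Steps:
y(V) = -1/28 (y(V) = 1/(-28) = -1/28)
O(s) = 1/151 (O(s) = 1/(138 + 13) = 1/151)
O(y(-1))/(-44708) = (1/151)/(-44708) = (1/151)*(-1/44708) = -1/6750908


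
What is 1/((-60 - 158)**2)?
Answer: 1/47524 ≈ 2.1042e-5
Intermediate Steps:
1/((-60 - 158)**2) = 1/((-218)**2) = 1/47524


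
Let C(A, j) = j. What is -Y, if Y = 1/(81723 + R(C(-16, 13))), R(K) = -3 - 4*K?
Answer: -1/81668 ≈ -1.2245e-5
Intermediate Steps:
Y = 1/81668 (Y = 1/(81723 + (-3 - 4*13)) = 1/(81723 + (-3 - 52)) = 1/(81723 - 55) = 1/81668 ≈ 1.2245e-5)
-Y = -1*1/81668 = -1/81668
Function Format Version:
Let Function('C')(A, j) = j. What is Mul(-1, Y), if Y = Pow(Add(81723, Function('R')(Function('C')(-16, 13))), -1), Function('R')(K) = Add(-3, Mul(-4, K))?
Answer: Rational(-1, 81668) ≈ -1.2245e-5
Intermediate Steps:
Y = Rational(1, 81668) (Y = Pow(Add(81723, Add(-3, Mul(-4, 13))), -1) = Pow(Add(81723, Add(-3, -52)), -1) = Pow(Add(81723, -55), -1) = Pow(81668, -1) = Rational(1, 81668) ≈ 1.2245e-5)
Mul(-1, Y) = Mul(-1, Rational(1, 81668)) = Rational(-1, 81668)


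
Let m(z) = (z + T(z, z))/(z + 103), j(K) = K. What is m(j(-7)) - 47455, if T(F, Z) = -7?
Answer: -2277847/48 ≈ -47455.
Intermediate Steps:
m(z) = (-7 + z)/(103 + z) (m(z) = (z - 7)/(z + 103) = (-7 + z)/(103 + z))
m(j(-7)) - 47455 = (-7 - 7)/(103 - 7) - 47455 = -14/96 - 47455 = (1/96)*(-14) - 47455 = -7/48 - 47455 = -2277847/48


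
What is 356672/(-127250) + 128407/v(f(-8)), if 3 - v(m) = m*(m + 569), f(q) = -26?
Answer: 5651612719/898448625 ≈ 6.2904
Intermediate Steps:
v(m) = 3 - m*(569 + m) (v(m) = 3 - m*(m + 569) = 3 - m*(569 + m))
356672/(-127250) + 128407/v(f(-8)) = 356672/(-127250) + 128407/(3 - 1*(-26)**2 - 569*(-26)) = 356672*(-1/127250) + 128407/(3 - 1*676 + 14794) = -178336/63625 + 128407/(3 - 676 + 14794) = -178336/63625 + 128407/14121 = 5651612719/898448625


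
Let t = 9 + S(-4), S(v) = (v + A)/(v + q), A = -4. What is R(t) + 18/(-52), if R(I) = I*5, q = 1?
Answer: 4523/78 ≈ 57.987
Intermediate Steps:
S(v) = (-4 + v)/(1 + v) (S(v) = (v - 4)/(v + 1) = (-4 + v)/(1 + v))
t = 35/3 (t = 9 + (-4 - 4)/(1 - 4) = 9 - 8/(-3) = 9 - 1/3*(-8) = 9 + 8/3 = 35/3 ≈ 11.667)
R(I) = 5*I
R(t) + 18/(-52) = 5*(35/3) + 18/(-52) = 175/3 + 18*(-1/52) = 175/3 - 9/26 = 4523/78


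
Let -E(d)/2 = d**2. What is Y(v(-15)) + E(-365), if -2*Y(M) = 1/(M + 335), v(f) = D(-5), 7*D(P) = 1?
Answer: -1250183407/4692 ≈ -2.6645e+5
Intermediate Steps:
D(P) = 1/7 (D(P) = (1/7)*1 = 1/7)
v(f) = 1/7
E(d) = -2*d**2
Y(M) = -1/(2*(335 + M)) (Y(M) = -1/(2*(M + 335)) = -1/(2*(335 + M)))
Y(v(-15)) + E(-365) = -1/(670 + 2*(1/7)) - 2*(-365)**2 = -1/(670 + 2/7) - 2*133225 = -1/4692/7 - 266450 = -1*7/4692 - 266450 = -7/4692 - 266450 = -1250183407/4692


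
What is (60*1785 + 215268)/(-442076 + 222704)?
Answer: -26864/18281 ≈ -1.4695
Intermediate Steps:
(60*1785 + 215268)/(-442076 + 222704) = (107100 + 215268)/(-219372) = 322368*(-1/219372) = -26864/18281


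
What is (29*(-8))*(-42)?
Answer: 9744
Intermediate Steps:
(29*(-8))*(-42) = -232*(-42) = 9744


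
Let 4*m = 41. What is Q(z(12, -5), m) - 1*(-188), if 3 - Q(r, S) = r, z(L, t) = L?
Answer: 179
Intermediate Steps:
m = 41/4 (m = (1/4)*41 = 41/4 ≈ 10.250)
Q(r, S) = 3 - r
Q(z(12, -5), m) - 1*(-188) = (3 - 1*12) - 1*(-188) = (3 - 12) + 188 = -9 + 188 = 179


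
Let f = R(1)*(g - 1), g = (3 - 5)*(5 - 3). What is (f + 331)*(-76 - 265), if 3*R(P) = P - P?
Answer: -112871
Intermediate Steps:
R(P) = 0 (R(P) = (P - P)/3 = (⅓)*0 = 0)
g = -4 (g = -2*2 = -4)
f = 0 (f = 0*(-4 - 1) = 0*(-5) = 0)
(f + 331)*(-76 - 265) = (0 + 331)*(-76 - 265) = 331*(-341) = -112871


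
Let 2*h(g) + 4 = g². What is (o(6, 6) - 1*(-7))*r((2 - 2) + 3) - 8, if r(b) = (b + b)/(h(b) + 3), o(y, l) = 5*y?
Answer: 356/11 ≈ 32.364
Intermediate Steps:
h(g) = -2 + g²/2
r(b) = 2*b/(1 + b²/2) (r(b) = (b + b)/((-2 + b²/2) + 3) = (2*b)/(1 + b²/2) = 2*b/(1 + b²/2))
(o(6, 6) - 1*(-7))*r((2 - 2) + 3) - 8 = (5*6 - 1*(-7))*(4*((2 - 2) + 3)/(2 + ((2 - 2) + 3)²)) - 8 = (30 + 7)*(4*(0 + 3)/(2 + (0 + 3)²)) - 8 = 37*(4*3/(2 + 3²)) - 8 = 37*(4*3/(2 + 9)) - 8 = 37*(4*3/11) - 8 = 37*(4*3*(1/11)) - 8 = 37*(12/11) - 8 = 444/11 - 8 = 356/11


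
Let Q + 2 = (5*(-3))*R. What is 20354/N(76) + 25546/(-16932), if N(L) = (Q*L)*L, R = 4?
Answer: -1186620385/757944048 ≈ -1.5656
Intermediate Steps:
Q = -62 (Q = -2 + (5*(-3))*4 = -2 - 15*4 = -2 - 60 = -62)
N(L) = -62*L² (N(L) = (-62*L)*L = -62*L²)
20354/N(76) + 25546/(-16932) = 20354/((-62*76²)) + 25546/(-16932) = 20354/((-62*5776)) + 25546*(-1/16932) = 20354/(-358112) - 12773/8466 = 20354*(-1/358112) - 12773/8466 = -10177/179056 - 12773/8466 = -1186620385/757944048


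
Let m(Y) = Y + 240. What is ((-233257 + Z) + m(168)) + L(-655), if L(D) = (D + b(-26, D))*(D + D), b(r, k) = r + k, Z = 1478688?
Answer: 2995999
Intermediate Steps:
m(Y) = 240 + Y
b(r, k) = k + r
L(D) = 2*D*(-26 + 2*D) (L(D) = (D + (D - 26))*(D + D) = (D + (-26 + D))*(2*D) = (-26 + 2*D)*(2*D) = 2*D*(-26 + 2*D))
((-233257 + Z) + m(168)) + L(-655) = ((-233257 + 1478688) + (240 + 168)) + 4*(-655)*(-13 - 655) = (1245431 + 408) + 4*(-655)*(-668) = 1245839 + 1750160 = 2995999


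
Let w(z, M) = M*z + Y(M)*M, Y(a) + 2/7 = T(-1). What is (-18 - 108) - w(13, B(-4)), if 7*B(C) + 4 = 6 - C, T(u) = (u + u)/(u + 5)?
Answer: -6687/49 ≈ -136.47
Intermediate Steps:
T(u) = 2*u/(5 + u) (T(u) = (2*u)/(5 + u) = 2*u/(5 + u))
B(C) = 2/7 - C/7 (B(C) = -4/7 + (6 - C)/7 = -4/7 + (6/7 - C/7) = 2/7 - C/7)
Y(a) = -11/14 (Y(a) = -2/7 + 2*(-1)/(5 - 1) = -2/7 + 2*(-1)/4 = -2/7 + 2*(-1)*(¼) = -2/7 - ½ = -11/14)
w(z, M) = -11*M/14 + M*z (w(z, M) = M*z - 11*M/14 = -11*M/14 + M*z)
(-18 - 108) - w(13, B(-4)) = (-18 - 108) - (2/7 - ⅐*(-4))*(-11 + 14*13)/14 = -126 - (2/7 + 4/7)*(-11 + 182)/14 = -126 - 6*171/(14*7) = -126 - 1*513/49 = -126 - 513/49 = -6687/49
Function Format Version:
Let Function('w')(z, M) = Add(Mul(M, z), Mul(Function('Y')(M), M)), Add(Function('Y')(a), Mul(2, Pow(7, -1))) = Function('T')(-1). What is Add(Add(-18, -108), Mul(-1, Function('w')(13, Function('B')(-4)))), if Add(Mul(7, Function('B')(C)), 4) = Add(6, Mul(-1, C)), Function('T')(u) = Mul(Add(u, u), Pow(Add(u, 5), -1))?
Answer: Rational(-6687, 49) ≈ -136.47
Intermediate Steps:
Function('T')(u) = Mul(2, u, Pow(Add(5, u), -1)) (Function('T')(u) = Mul(Mul(2, u), Pow(Add(5, u), -1)) = Mul(2, u, Pow(Add(5, u), -1)))
Function('B')(C) = Add(Rational(2, 7), Mul(Rational(-1, 7), C)) (Function('B')(C) = Add(Rational(-4, 7), Mul(Rational(1, 7), Add(6, Mul(-1, C)))) = Add(Rational(-4, 7), Add(Rational(6, 7), Mul(Rational(-1, 7), C))) = Add(Rational(2, 7), Mul(Rational(-1, 7), C)))
Function('Y')(a) = Rational(-11, 14) (Function('Y')(a) = Add(Rational(-2, 7), Mul(2, -1, Pow(Add(5, -1), -1))) = Add(Rational(-2, 7), Mul(2, -1, Pow(4, -1))) = Add(Rational(-2, 7), Mul(2, -1, Rational(1, 4))) = Add(Rational(-2, 7), Rational(-1, 2)) = Rational(-11, 14))
Function('w')(z, M) = Add(Mul(Rational(-11, 14), M), Mul(M, z)) (Function('w')(z, M) = Add(Mul(M, z), Mul(Rational(-11, 14), M)) = Add(Mul(Rational(-11, 14), M), Mul(M, z)))
Add(Add(-18, -108), Mul(-1, Function('w')(13, Function('B')(-4)))) = Add(Add(-18, -108), Mul(-1, Mul(Rational(1, 14), Add(Rational(2, 7), Mul(Rational(-1, 7), -4)), Add(-11, Mul(14, 13))))) = Add(-126, Mul(-1, Mul(Rational(1, 14), Add(Rational(2, 7), Rational(4, 7)), Add(-11, 182)))) = Add(-126, Mul(-1, Mul(Rational(1, 14), Rational(6, 7), 171))) = Add(-126, Mul(-1, Rational(513, 49))) = Add(-126, Rational(-513, 49)) = Rational(-6687, 49)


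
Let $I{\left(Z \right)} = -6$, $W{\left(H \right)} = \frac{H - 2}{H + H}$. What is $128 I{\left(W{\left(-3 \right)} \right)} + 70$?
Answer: $-698$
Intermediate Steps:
$W{\left(H \right)} = \frac{-2 + H}{2 H}$
$128 I{\left(W{\left(-3 \right)} \right)} + 70 = 128 \left(-6\right) + 70 = -768 + 70 = -698$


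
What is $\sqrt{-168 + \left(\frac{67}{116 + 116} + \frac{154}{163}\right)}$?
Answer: $\frac{127 i \sqrt{3696514}}{18908} \approx 12.914 i$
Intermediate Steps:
$\sqrt{-168 + \left(\frac{67}{116 + 116} + \frac{154}{163}\right)} = \sqrt{-168 + \left(\frac{67}{232} + 154 \cdot \frac{1}{163}\right)} = \sqrt{-168 + \left(67 \cdot \frac{1}{232} + \frac{154}{163}\right)} = \sqrt{-168 + \left(\frac{67}{232} + \frac{154}{163}\right)} = \sqrt{-168 + \frac{46649}{37816}} = \sqrt{- \frac{6306439}{37816}} = \frac{127 i \sqrt{3696514}}{18908}$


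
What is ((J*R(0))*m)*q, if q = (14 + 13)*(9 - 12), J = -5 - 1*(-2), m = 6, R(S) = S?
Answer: 0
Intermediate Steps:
J = -3 (J = -5 + 2 = -3)
q = -81 (q = 27*(-3) = -81)
((J*R(0))*m)*q = (-3*0*6)*(-81) = (0*6)*(-81) = 0*(-81) = 0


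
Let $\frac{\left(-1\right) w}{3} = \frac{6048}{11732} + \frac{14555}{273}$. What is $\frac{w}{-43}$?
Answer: $\frac{6157513}{1639547} \approx 3.7556$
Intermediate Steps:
$w = - \frac{6157513}{38129}$ ($w = - 3 \left(\frac{6048}{11732} + \frac{14555}{273}\right) = - 3 \left(6048 \cdot \frac{1}{11732} + 14555 \cdot \frac{1}{273}\right) = - 3 \left(\frac{216}{419} + \frac{14555}{273}\right) = \left(-3\right) \frac{6157513}{114387} = - \frac{6157513}{38129} \approx -161.49$)
$\frac{w}{-43} = - \frac{6157513}{38129 \left(-43\right)} = \left(- \frac{6157513}{38129}\right) \left(- \frac{1}{43}\right) = \frac{6157513}{1639547}$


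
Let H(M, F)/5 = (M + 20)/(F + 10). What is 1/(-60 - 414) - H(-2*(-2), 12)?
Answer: -28451/5214 ≈ -5.4567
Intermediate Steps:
H(M, F) = 5*(20 + M)/(10 + F) (H(M, F) = 5*((M + 20)/(F + 10)) = 5*((20 + M)/(10 + F)) = 5*(20 + M)/(10 + F))
1/(-60 - 414) - H(-2*(-2), 12) = 1/(-60 - 414) - 5*(20 - 2*(-2))/(10 + 12) = 1/(-474) - 5*(20 + 4)/22 = -1/474 - 5*24/22 = -1/474 - 1*60/11 = -1/474 - 60/11 = -28451/5214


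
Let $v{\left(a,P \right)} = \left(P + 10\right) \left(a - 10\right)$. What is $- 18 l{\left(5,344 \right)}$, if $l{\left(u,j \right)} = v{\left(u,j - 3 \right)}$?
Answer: $31590$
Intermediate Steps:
$v{\left(a,P \right)} = \left(-10 + a\right) \left(10 + P\right)$ ($v{\left(a,P \right)} = \left(10 + P\right) \left(-10 + a\right) = \left(-10 + a\right) \left(10 + P\right)$)
$l{\left(u,j \right)} = -70 - 10 j + 10 u + u \left(-3 + j\right)$ ($l{\left(u,j \right)} = -100 - 10 \left(j - 3\right) + 10 u + \left(j - 3\right) u = -100 - 10 \left(-3 + j\right) + 10 u + \left(-3 + j\right) u = -100 - \left(-30 + 10 j\right) + 10 u + u \left(-3 + j\right) = -70 - 10 j + 10 u + u \left(-3 + j\right)$)
$- 18 l{\left(5,344 \right)} = - 18 \left(-70 - 3440 + 7 \cdot 5 + 344 \cdot 5\right) = - 18 \left(-70 - 3440 + 35 + 1720\right) = \left(-18\right) \left(-1755\right) = 31590$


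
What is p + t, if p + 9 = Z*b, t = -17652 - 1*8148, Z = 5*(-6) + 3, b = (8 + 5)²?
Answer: -30372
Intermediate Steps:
b = 169 (b = 13² = 169)
Z = -27 (Z = -30 + 3 = -27)
t = -25800 (t = -17652 - 8148 = -25800)
p = -4572 (p = -9 - 27*169 = -9 - 4563 = -4572)
p + t = -4572 - 25800 = -30372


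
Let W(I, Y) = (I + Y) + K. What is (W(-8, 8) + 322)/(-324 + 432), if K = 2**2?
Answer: 163/54 ≈ 3.0185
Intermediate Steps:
K = 4
W(I, Y) = 4 + I + Y (W(I, Y) = (I + Y) + 4 = 4 + I + Y)
(W(-8, 8) + 322)/(-324 + 432) = ((4 - 8 + 8) + 322)/(-324 + 432) = (4 + 322)/108 = 326*(1/108) = 163/54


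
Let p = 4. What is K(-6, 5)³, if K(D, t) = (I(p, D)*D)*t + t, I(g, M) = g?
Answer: -1520875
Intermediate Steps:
K(D, t) = t + 4*D*t (K(D, t) = (4*D)*t + t = 4*D*t + t = t + 4*D*t)
K(-6, 5)³ = (5*(1 + 4*(-6)))³ = (5*(1 - 24))³ = (5*(-23))³ = (-115)³ = -1520875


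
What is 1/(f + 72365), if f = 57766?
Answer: 1/130131 ≈ 7.6846e-6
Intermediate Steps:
1/(f + 72365) = 1/(57766 + 72365) = 1/130131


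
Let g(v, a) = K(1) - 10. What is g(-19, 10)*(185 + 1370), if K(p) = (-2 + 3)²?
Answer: -13995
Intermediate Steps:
K(p) = 1 (K(p) = 1² = 1)
g(v, a) = -9 (g(v, a) = 1 - 10 = -9)
g(-19, 10)*(185 + 1370) = -9*(185 + 1370) = -9*1555 = -13995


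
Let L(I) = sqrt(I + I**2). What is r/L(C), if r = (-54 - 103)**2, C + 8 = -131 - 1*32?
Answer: 24649*sqrt(3230)/9690 ≈ 144.57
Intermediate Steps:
C = -171 (C = -8 + (-131 - 1*32) = -8 + (-131 - 32) = -8 - 163 = -171)
r = 24649 (r = (-157)**2 = 24649)
r/L(C) = 24649/(sqrt(-171*(1 - 171))) = 24649/(sqrt(-171*(-170))) = 24649/(sqrt(29070)) = 24649/((3*sqrt(3230))) = 24649*(sqrt(3230)/9690) = 24649*sqrt(3230)/9690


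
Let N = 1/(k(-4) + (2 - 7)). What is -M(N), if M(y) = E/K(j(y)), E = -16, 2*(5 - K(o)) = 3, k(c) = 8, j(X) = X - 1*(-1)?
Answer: 32/7 ≈ 4.5714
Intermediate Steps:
j(X) = 1 + X (j(X) = X + 1 = 1 + X)
K(o) = 7/2 (K(o) = 5 - ½*3 = 5 - 3/2 = 7/2)
N = ⅓ (N = 1/(8 + (2 - 7)) = 1/(8 - 5) = 1/3 = ⅓ ≈ 0.33333)
M(y) = -32/7 (M(y) = -16/7/2 = -16*2/7 = -32/7)
-M(N) = -1*(-32/7) = 32/7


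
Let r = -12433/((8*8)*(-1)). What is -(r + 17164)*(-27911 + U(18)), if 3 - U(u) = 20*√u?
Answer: 7750951633/16 + 16663935*√2/16 ≈ 4.8591e+8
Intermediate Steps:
U(u) = 3 - 20*√u
r = 12433/64 (r = -12433/(64*(-1)) = -12433/(-64) = -12433*(-1/64) = 12433/64 ≈ 194.27)
-(r + 17164)*(-27911 + U(18)) = -(12433/64 + 17164)*(-27911 + (3 - 60*√2)) = -1110929*(-27911 + (3 - 60*√2))/64 = -1110929*(-27908 - 60*√2)/64 = -(-7750951633/16 - 16663935*√2/16) = 7750951633/16 + 16663935*√2/16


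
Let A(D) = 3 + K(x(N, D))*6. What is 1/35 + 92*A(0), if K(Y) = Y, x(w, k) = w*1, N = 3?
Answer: 67621/35 ≈ 1932.0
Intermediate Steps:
x(w, k) = w
A(D) = 21 (A(D) = 3 + 3*6 = 3 + 18 = 21)
1/35 + 92*A(0) = 1/35 + 92*21 = 1/35 + 1932 = 67621/35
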